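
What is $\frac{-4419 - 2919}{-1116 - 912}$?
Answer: $\frac{1223}{338} \approx 3.6183$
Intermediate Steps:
$\frac{-4419 - 2919}{-1116 - 912} = - \frac{7338}{-2028} = \left(-7338\right) \left(- \frac{1}{2028}\right) = \frac{1223}{338}$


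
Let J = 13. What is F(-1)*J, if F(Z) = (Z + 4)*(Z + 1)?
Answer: 0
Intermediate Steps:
F(Z) = (1 + Z)*(4 + Z) (F(Z) = (4 + Z)*(1 + Z) = (1 + Z)*(4 + Z))
F(-1)*J = (4 + (-1)² + 5*(-1))*13 = (4 + 1 - 5)*13 = 0*13 = 0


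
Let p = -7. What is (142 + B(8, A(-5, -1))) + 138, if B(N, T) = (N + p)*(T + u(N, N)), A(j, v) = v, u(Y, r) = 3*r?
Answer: 303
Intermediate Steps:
B(N, T) = (-7 + N)*(T + 3*N) (B(N, T) = (N - 7)*(T + 3*N) = (-7 + N)*(T + 3*N))
(142 + B(8, A(-5, -1))) + 138 = (142 + (-21*8 - 7*(-1) + 3*8² + 8*(-1))) + 138 = (142 + (-168 + 7 + 3*64 - 8)) + 138 = (142 + (-168 + 7 + 192 - 8)) + 138 = (142 + 23) + 138 = 165 + 138 = 303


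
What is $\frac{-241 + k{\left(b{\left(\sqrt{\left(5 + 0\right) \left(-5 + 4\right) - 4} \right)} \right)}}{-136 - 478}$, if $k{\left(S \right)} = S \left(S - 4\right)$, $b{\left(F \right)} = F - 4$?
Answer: $\frac{109}{307} + \frac{18 i}{307} \approx 0.35505 + 0.058632 i$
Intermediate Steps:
$b{\left(F \right)} = -4 + F$
$k{\left(S \right)} = S \left(-4 + S\right)$
$\frac{-241 + k{\left(b{\left(\sqrt{\left(5 + 0\right) \left(-5 + 4\right) - 4} \right)} \right)}}{-136 - 478} = \frac{-241 + \left(-4 + \sqrt{\left(5 + 0\right) \left(-5 + 4\right) - 4}\right) \left(-4 - \left(4 - \sqrt{\left(5 + 0\right) \left(-5 + 4\right) - 4}\right)\right)}{-136 - 478} = \frac{-241 + \left(-4 + \sqrt{5 \left(-1\right) - 4}\right) \left(-4 - \left(4 - \sqrt{5 \left(-1\right) - 4}\right)\right)}{-614} = \left(-241 + \left(-4 + \sqrt{-5 - 4}\right) \left(-4 - \left(4 - \sqrt{-5 - 4}\right)\right)\right) \left(- \frac{1}{614}\right) = \left(-241 + \left(-4 + \sqrt{-9}\right) \left(-4 - \left(4 - \sqrt{-9}\right)\right)\right) \left(- \frac{1}{614}\right) = \left(-241 + \left(-4 + 3 i\right) \left(-4 - \left(4 - 3 i\right)\right)\right) \left(- \frac{1}{614}\right) = \left(-241 + \left(-4 + 3 i\right) \left(-8 + 3 i\right)\right) \left(- \frac{1}{614}\right) = \left(-241 + \left(-8 + 3 i\right) \left(-4 + 3 i\right)\right) \left(- \frac{1}{614}\right) = \frac{241}{614} - \frac{\left(-8 + 3 i\right) \left(-4 + 3 i\right)}{614}$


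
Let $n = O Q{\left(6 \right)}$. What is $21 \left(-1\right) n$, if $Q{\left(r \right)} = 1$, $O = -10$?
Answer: $210$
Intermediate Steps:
$n = -10$ ($n = \left(-10\right) 1 = -10$)
$21 \left(-1\right) n = 21 \left(-1\right) \left(-10\right) = \left(-21\right) \left(-10\right) = 210$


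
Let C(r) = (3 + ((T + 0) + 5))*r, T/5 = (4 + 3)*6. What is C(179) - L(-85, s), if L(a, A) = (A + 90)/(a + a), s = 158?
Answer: 3316994/85 ≈ 39023.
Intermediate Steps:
T = 210 (T = 5*((4 + 3)*6) = 5*(7*6) = 5*42 = 210)
L(a, A) = (90 + A)/(2*a) (L(a, A) = (90 + A)/((2*a)) = (90 + A)*(1/(2*a)) = (90 + A)/(2*a))
C(r) = 218*r (C(r) = (3 + ((210 + 0) + 5))*r = (3 + (210 + 5))*r = (3 + 215)*r = 218*r)
C(179) - L(-85, s) = 218*179 - (90 + 158)/(2*(-85)) = 39022 - (-1)*248/(2*85) = 39022 - 1*(-124/85) = 39022 + 124/85 = 3316994/85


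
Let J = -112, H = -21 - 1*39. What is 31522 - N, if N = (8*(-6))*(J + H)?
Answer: 23266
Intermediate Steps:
H = -60 (H = -21 - 39 = -60)
N = 8256 (N = (8*(-6))*(-112 - 60) = -48*(-172) = 8256)
31522 - N = 31522 - 1*8256 = 31522 - 8256 = 23266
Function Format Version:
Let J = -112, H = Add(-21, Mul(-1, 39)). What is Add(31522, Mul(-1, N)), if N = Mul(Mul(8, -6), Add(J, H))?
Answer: 23266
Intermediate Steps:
H = -60 (H = Add(-21, -39) = -60)
N = 8256 (N = Mul(Mul(8, -6), Add(-112, -60)) = Mul(-48, -172) = 8256)
Add(31522, Mul(-1, N)) = Add(31522, Mul(-1, 8256)) = Add(31522, -8256) = 23266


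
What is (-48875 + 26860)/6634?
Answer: -22015/6634 ≈ -3.3185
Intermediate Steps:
(-48875 + 26860)/6634 = -22015*1/6634 = -22015/6634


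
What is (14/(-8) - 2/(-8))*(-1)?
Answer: 3/2 ≈ 1.5000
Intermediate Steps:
(14/(-8) - 2/(-8))*(-1) = (14*(-⅛) - 2*(-⅛))*(-1) = (-7/4 + ¼)*(-1) = -3/2*(-1) = 3/2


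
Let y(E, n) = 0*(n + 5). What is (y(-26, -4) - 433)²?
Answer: 187489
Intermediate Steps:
y(E, n) = 0 (y(E, n) = 0*(5 + n) = 0)
(y(-26, -4) - 433)² = (0 - 433)² = (-433)² = 187489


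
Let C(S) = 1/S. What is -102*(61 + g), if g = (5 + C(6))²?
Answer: -53669/6 ≈ -8944.8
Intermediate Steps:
C(S) = 1/S
g = 961/36 (g = (5 + 1/6)² = (5 + ⅙)² = (31/6)² = 961/36 ≈ 26.694)
-102*(61 + g) = -102*(61 + 961/36) = -102*3157/36 = -53669/6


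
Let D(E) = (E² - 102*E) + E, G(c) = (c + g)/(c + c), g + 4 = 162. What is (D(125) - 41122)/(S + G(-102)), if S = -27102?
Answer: 972111/691108 ≈ 1.4066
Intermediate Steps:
g = 158 (g = -4 + 162 = 158)
G(c) = (158 + c)/(2*c) (G(c) = (c + 158)/(c + c) = (158 + c)/((2*c)) = (158 + c)*(1/(2*c)) = (158 + c)/(2*c))
D(E) = E² - 101*E
(D(125) - 41122)/(S + G(-102)) = (125*(-101 + 125) - 41122)/(-27102 + (½)*(158 - 102)/(-102)) = (125*24 - 41122)/(-27102 + (½)*(-1/102)*56) = (3000 - 41122)/(-27102 - 14/51) = -38122/(-1382216/51) = -38122*(-51/1382216) = 972111/691108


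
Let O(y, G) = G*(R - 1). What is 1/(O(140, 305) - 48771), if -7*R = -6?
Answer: -7/341702 ≈ -2.0486e-5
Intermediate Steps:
R = 6/7 (R = -⅐*(-6) = 6/7 ≈ 0.85714)
O(y, G) = -G/7 (O(y, G) = G*(6/7 - 1) = G*(-⅐) = -G/7)
1/(O(140, 305) - 48771) = 1/(-⅐*305 - 48771) = 1/(-305/7 - 48771) = 1/(-341702/7) = -7/341702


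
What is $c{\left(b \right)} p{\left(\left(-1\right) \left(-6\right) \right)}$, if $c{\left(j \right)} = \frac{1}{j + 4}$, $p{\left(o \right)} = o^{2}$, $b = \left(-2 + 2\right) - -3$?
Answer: $\frac{36}{7} \approx 5.1429$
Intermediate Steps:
$b = 3$ ($b = 0 + 3 = 3$)
$c{\left(j \right)} = \frac{1}{4 + j}$
$c{\left(b \right)} p{\left(\left(-1\right) \left(-6\right) \right)} = \frac{\left(\left(-1\right) \left(-6\right)\right)^{2}}{4 + 3} = \frac{6^{2}}{7} = \frac{1}{7} \cdot 36 = \frac{36}{7}$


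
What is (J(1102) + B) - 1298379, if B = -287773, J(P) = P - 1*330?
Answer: -1585380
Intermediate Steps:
J(P) = -330 + P (J(P) = P - 330 = -330 + P)
(J(1102) + B) - 1298379 = ((-330 + 1102) - 287773) - 1298379 = (772 - 287773) - 1298379 = -287001 - 1298379 = -1585380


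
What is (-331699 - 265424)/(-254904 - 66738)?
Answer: 66347/35738 ≈ 1.8565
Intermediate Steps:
(-331699 - 265424)/(-254904 - 66738) = -597123/(-321642) = -597123*(-1/321642) = 66347/35738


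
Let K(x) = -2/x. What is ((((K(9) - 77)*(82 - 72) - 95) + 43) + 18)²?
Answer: 52649536/81 ≈ 6.4999e+5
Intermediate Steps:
((((K(9) - 77)*(82 - 72) - 95) + 43) + 18)² = ((((-2/9 - 77)*(82 - 72) - 95) + 43) + 18)² = ((((-2*⅑ - 77)*10 - 95) + 43) + 18)² = ((((-2/9 - 77)*10 - 95) + 43) + 18)² = (((-695/9*10 - 95) + 43) + 18)² = (((-6950/9 - 95) + 43) + 18)² = ((-7805/9 + 43) + 18)² = (-7418/9 + 18)² = (-7256/9)² = 52649536/81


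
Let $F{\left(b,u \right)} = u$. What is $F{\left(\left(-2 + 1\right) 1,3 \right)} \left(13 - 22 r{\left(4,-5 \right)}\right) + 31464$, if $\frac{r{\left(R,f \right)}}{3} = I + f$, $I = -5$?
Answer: $33483$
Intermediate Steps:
$r{\left(R,f \right)} = -15 + 3 f$ ($r{\left(R,f \right)} = 3 \left(-5 + f\right) = -15 + 3 f$)
$F{\left(\left(-2 + 1\right) 1,3 \right)} \left(13 - 22 r{\left(4,-5 \right)}\right) + 31464 = 3 \left(13 - 22 \left(-15 + 3 \left(-5\right)\right)\right) + 31464 = 3 \left(13 - 22 \left(-15 - 15\right)\right) + 31464 = 3 \left(13 - -660\right) + 31464 = 3 \left(13 + 660\right) + 31464 = 3 \cdot 673 + 31464 = 2019 + 31464 = 33483$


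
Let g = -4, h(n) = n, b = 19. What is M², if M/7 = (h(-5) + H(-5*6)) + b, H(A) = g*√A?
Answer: -13916 - 5488*I*√30 ≈ -13916.0 - 30059.0*I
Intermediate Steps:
H(A) = -4*√A
M = 98 - 28*I*√30 (M = 7*((-5 - 4*I*√30) + 19) = 7*(14 - 4*I*√30) = 98 - 28*I*√30 ≈ 98.0 - 153.36*I)
M² = (98 - 28*I*√30)²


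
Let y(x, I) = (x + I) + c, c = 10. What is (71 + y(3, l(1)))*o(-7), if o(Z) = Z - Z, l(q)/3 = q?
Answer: 0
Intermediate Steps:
l(q) = 3*q
o(Z) = 0
y(x, I) = 10 + I + x (y(x, I) = (x + I) + 10 = (I + x) + 10 = 10 + I + x)
(71 + y(3, l(1)))*o(-7) = (71 + (10 + 3*1 + 3))*0 = (71 + (10 + 3 + 3))*0 = (71 + 16)*0 = 87*0 = 0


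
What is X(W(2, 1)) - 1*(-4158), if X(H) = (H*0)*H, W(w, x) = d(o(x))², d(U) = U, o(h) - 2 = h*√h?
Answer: 4158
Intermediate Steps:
o(h) = 2 + h^(3/2) (o(h) = 2 + h*√h = 2 + h^(3/2))
W(w, x) = (2 + x^(3/2))²
X(H) = 0 (X(H) = 0*H = 0)
X(W(2, 1)) - 1*(-4158) = 0 - 1*(-4158) = 0 + 4158 = 4158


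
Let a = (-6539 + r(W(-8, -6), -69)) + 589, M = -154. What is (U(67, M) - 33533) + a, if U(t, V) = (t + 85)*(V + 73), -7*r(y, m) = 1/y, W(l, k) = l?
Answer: -2900519/56 ≈ -51795.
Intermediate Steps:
r(y, m) = -1/(7*y)
U(t, V) = (73 + V)*(85 + t) (U(t, V) = (85 + t)*(73 + V) = (73 + V)*(85 + t))
a = -333199/56 (a = (-6539 - ⅐/(-8)) + 589 = (-6539 - ⅐*(-⅛)) + 589 = (-6539 + 1/56) + 589 = -366183/56 + 589 = -333199/56 ≈ -5950.0)
(U(67, M) - 33533) + a = ((6205 + 73*67 + 85*(-154) - 154*67) - 33533) - 333199/56 = ((6205 + 4891 - 13090 - 10318) - 33533) - 333199/56 = (-12312 - 33533) - 333199/56 = -45845 - 333199/56 = -2900519/56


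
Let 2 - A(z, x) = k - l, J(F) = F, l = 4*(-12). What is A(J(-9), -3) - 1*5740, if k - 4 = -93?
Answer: -5697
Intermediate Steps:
l = -48
k = -89 (k = 4 - 93 = -89)
A(z, x) = 43 (A(z, x) = 2 - (-89 - 1*(-48)) = 2 - (-89 + 48) = 2 - 1*(-41) = 2 + 41 = 43)
A(J(-9), -3) - 1*5740 = 43 - 1*5740 = 43 - 5740 = -5697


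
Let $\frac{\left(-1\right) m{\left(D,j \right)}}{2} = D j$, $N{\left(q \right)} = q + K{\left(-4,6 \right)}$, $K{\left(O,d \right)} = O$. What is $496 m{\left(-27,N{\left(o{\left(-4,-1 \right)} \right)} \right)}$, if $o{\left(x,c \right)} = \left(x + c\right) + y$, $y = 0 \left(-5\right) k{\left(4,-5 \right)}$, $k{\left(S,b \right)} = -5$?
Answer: $-241056$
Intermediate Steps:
$y = 0$ ($y = 0 \left(-5\right) \left(-5\right) = 0 \left(-5\right) = 0$)
$o{\left(x,c \right)} = c + x$ ($o{\left(x,c \right)} = \left(x + c\right) + 0 = \left(c + x\right) + 0 = c + x$)
$N{\left(q \right)} = -4 + q$ ($N{\left(q \right)} = q - 4 = -4 + q$)
$m{\left(D,j \right)} = - 2 D j$
$496 m{\left(-27,N{\left(o{\left(-4,-1 \right)} \right)} \right)} = 496 \left(\left(-2\right) \left(-27\right) \left(-4 - 5\right)\right) = 496 \left(\left(-2\right) \left(-27\right) \left(-9\right)\right) = 496 \left(-486\right) = -241056$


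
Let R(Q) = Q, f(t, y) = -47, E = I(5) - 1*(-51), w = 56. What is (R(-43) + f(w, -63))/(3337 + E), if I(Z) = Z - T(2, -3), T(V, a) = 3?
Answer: -3/113 ≈ -0.026549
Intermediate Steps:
I(Z) = -3 + Z (I(Z) = Z - 1*3 = Z - 3 = -3 + Z)
E = 53 (E = (-3 + 5) - 1*(-51) = 2 + 51 = 53)
(R(-43) + f(w, -63))/(3337 + E) = (-43 - 47)/(3337 + 53) = -90/3390 = -90*1/3390 = -3/113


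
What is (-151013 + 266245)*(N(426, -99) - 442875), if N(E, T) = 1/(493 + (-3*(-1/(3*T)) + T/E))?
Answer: -353517607397888544/6927185 ≈ -5.1033e+10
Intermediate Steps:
N(E, T) = 1/(493 + 1/T + T/E) (N(E, T) = 1/(493 + (-3*(-1/(3*T)) + T/E)) = 1/(493 + (-(-1)/T + T/E)) = 1/(493 + (1/T + T/E)) = 1/(493 + 1/T + T/E))
(-151013 + 266245)*(N(426, -99) - 442875) = (-151013 + 266245)*(426*(-99)/(426 + (-99)**2 + 493*426*(-99)) - 442875) = 115232*(426*(-99)/(426 + 9801 - 20791782) - 442875) = 115232*(426*(-99)/(-20781555) - 442875) = 115232*(426*(-99)*(-1/20781555) - 442875) = 115232*(14058/6927185 - 442875) = 115232*(-3067877042817/6927185) = -353517607397888544/6927185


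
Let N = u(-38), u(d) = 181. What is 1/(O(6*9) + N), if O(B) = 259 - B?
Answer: 1/386 ≈ 0.0025907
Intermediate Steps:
N = 181
1/(O(6*9) + N) = 1/((259 - 6*9) + 181) = 1/((259 - 1*54) + 181) = 1/((259 - 54) + 181) = 1/(205 + 181) = 1/386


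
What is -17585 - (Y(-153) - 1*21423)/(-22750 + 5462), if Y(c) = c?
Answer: -38003882/2161 ≈ -17586.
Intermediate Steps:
-17585 - (Y(-153) - 1*21423)/(-22750 + 5462) = -17585 - (-153 - 1*21423)/(-22750 + 5462) = -17585 - (-153 - 21423)/(-17288) = -17585 - (-21576)*(-1)/17288 = -17585 - 1*2697/2161 = -17585 - 2697/2161 = -38003882/2161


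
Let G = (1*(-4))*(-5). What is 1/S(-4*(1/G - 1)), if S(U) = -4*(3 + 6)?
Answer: -1/36 ≈ -0.027778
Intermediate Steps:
G = 20 (G = -4*(-5) = 20)
S(U) = -36 (S(U) = -4*9 = -36)
1/S(-4*(1/G - 1)) = 1/(-36) = -1/36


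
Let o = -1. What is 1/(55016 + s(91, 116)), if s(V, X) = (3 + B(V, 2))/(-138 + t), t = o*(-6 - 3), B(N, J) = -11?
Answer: 129/7097072 ≈ 1.8177e-5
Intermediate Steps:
t = 9 (t = -(-6 - 3) = -1*(-9) = 9)
s(V, X) = 8/129 (s(V, X) = (3 - 11)/(-138 + 9) = -8/(-129) = -8*(-1/129) = 8/129)
1/(55016 + s(91, 116)) = 1/(55016 + 8/129) = 1/(7097072/129) = 129/7097072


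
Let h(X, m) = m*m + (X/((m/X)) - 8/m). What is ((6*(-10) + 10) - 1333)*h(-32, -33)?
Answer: -16098581/11 ≈ -1.4635e+6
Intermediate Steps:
h(X, m) = m**2 - 8/m + X**2/m (h(X, m) = m**2 + (X*(X/m) - 8/m) = m**2 + (X**2/m - 8/m) = m**2 + (-8/m + X**2/m) = m**2 - 8/m + X**2/m)
((6*(-10) + 10) - 1333)*h(-32, -33) = ((6*(-10) + 10) - 1333)*((-8 + (-32)**2 + (-33)**3)/(-33)) = ((-60 + 10) - 1333)*(-(-8 + 1024 - 35937)/33) = (-50 - 1333)*(-1/33*(-34921)) = -1383*34921/33 = -16098581/11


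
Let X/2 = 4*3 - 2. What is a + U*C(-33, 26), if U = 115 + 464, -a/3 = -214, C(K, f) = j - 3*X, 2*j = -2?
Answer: -34677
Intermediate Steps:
X = 20 (X = 2*(4*3 - 2) = 2*(12 - 2) = 2*10 = 20)
j = -1 (j = (½)*(-2) = -1)
C(K, f) = -61 (C(K, f) = -1 - 3*20 = -1 - 60 = -61)
a = 642 (a = -3*(-214) = 642)
U = 579
a + U*C(-33, 26) = 642 + 579*(-61) = 642 - 35319 = -34677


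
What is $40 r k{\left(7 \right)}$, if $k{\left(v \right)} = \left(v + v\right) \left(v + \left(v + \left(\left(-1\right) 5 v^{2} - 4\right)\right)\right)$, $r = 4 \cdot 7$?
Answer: $-3684800$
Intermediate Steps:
$r = 28$
$k{\left(v \right)} = 2 v \left(-4 - 5 v^{2} + 2 v\right)$ ($k{\left(v \right)} = 2 v \left(v - \left(4 - v + 5 v^{2}\right)\right) = 2 v \left(-4 - 5 v^{2} + 2 v\right)$)
$40 r k{\left(7 \right)} = 40 \cdot 28 \cdot 2 \cdot 7 \left(-4 - 5 \cdot 7^{2} + 2 \cdot 7\right) = 1120 \cdot 2 \cdot 7 \left(-4 - 245 + 14\right) = 1120 \cdot 2 \cdot 7 \left(-235\right) = 1120 \left(-3290\right) = -3684800$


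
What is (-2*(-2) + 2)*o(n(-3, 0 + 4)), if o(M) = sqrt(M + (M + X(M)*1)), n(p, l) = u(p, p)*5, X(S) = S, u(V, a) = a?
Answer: 18*I*sqrt(5) ≈ 40.249*I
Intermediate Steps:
n(p, l) = 5*p (n(p, l) = p*5 = 5*p)
o(M) = sqrt(3)*sqrt(M) (o(M) = sqrt(M + (M + M*1)) = sqrt(M + (M + M)) = sqrt(M + 2*M) = sqrt(3*M) = sqrt(3)*sqrt(M))
(-2*(-2) + 2)*o(n(-3, 0 + 4)) = (-2*(-2) + 2)*(sqrt(3)*sqrt(5*(-3))) = (4 + 2)*(sqrt(3)*sqrt(-15)) = 6*(sqrt(3)*(I*sqrt(15))) = 6*(3*I*sqrt(5)) = 18*I*sqrt(5)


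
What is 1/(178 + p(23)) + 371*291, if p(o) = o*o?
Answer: 76328428/707 ≈ 1.0796e+5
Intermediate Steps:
p(o) = o²
1/(178 + p(23)) + 371*291 = 1/(178 + 23²) + 371*291 = 1/(178 + 529) + 107961 = 1/707 + 107961 = 76328428/707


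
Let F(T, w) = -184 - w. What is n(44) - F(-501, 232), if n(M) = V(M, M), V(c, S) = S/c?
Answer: 417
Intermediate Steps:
n(M) = 1 (n(M) = M/M = 1)
n(44) - F(-501, 232) = 1 - (-184 - 1*232) = 1 - (-184 - 232) = 1 - 1*(-416) = 1 + 416 = 417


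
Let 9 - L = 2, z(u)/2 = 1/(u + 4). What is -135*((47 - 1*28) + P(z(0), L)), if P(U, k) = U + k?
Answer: -7155/2 ≈ -3577.5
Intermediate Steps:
z(u) = 2/(4 + u) (z(u) = 2/(u + 4) = 2/(4 + u))
L = 7 (L = 9 - 1*2 = 9 - 2 = 7)
-135*((47 - 1*28) + P(z(0), L)) = -135*((47 - 1*28) + (2/(4 + 0) + 7)) = -135*((47 - 28) + (2/4 + 7)) = -135*(19 + (2*(¼) + 7)) = -135*(19 + (½ + 7)) = -135*(19 + 15/2) = -135*53/2 = -7155/2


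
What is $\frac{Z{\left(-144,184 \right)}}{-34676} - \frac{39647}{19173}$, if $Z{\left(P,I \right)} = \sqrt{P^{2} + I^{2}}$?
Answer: $- \frac{39647}{19173} - \frac{2 \sqrt{853}}{8669} \approx -2.0746$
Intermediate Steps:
$Z{\left(P,I \right)} = \sqrt{I^{2} + P^{2}}$
$\frac{Z{\left(-144,184 \right)}}{-34676} - \frac{39647}{19173} = \frac{\sqrt{184^{2} + \left(-144\right)^{2}}}{-34676} - \frac{39647}{19173} = \sqrt{33856 + 20736} \left(- \frac{1}{34676}\right) - \frac{39647}{19173} = \sqrt{54592} \left(- \frac{1}{34676}\right) - \frac{39647}{19173} = 8 \sqrt{853} \left(- \frac{1}{34676}\right) - \frac{39647}{19173} = - \frac{2 \sqrt{853}}{8669} - \frac{39647}{19173} = - \frac{39647}{19173} - \frac{2 \sqrt{853}}{8669}$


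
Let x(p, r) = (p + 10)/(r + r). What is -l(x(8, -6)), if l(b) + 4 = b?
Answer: 11/2 ≈ 5.5000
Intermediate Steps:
x(p, r) = (10 + p)/(2*r) (x(p, r) = (10 + p)/((2*r)) = (10 + p)*(1/(2*r)) = (10 + p)/(2*r))
l(b) = -4 + b
-l(x(8, -6)) = -(-4 + (½)*(10 + 8)/(-6)) = -(-4 + (½)*(-⅙)*18) = -(-4 - 3/2) = -1*(-11/2) = 11/2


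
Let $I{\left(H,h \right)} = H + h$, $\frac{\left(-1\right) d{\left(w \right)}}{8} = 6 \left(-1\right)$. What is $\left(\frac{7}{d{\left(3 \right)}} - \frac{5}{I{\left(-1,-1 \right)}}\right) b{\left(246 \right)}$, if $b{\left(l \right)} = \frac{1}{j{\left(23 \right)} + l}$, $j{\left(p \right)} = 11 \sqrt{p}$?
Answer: $\frac{5207}{461864} - \frac{1397 \sqrt{23}}{2771184} \approx 0.0088562$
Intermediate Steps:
$d{\left(w \right)} = 48$ ($d{\left(w \right)} = - 8 \cdot 6 \left(-1\right) = \left(-8\right) \left(-6\right) = 48$)
$b{\left(l \right)} = \frac{1}{l + 11 \sqrt{23}}$ ($b{\left(l \right)} = \frac{1}{11 \sqrt{23} + l} = \frac{1}{l + 11 \sqrt{23}}$)
$\left(\frac{7}{d{\left(3 \right)}} - \frac{5}{I{\left(-1,-1 \right)}}\right) b{\left(246 \right)} = \frac{\frac{7}{48} - \frac{5}{-1 - 1}}{246 + 11 \sqrt{23}} = \frac{7 \cdot \frac{1}{48} - \frac{5}{-2}}{246 + 11 \sqrt{23}} = \frac{\frac{7}{48} - - \frac{5}{2}}{246 + 11 \sqrt{23}} = \frac{\frac{7}{48} + \frac{5}{2}}{246 + 11 \sqrt{23}} = \frac{127}{48 \left(246 + 11 \sqrt{23}\right)}$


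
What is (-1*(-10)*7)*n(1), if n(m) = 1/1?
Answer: 70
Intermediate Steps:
n(m) = 1
(-1*(-10)*7)*n(1) = (-1*(-10)*7)*1 = (10*7)*1 = 70*1 = 70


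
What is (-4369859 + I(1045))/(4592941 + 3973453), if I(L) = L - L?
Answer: -4369859/8566394 ≈ -0.51012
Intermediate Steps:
I(L) = 0
(-4369859 + I(1045))/(4592941 + 3973453) = (-4369859 + 0)/(4592941 + 3973453) = -4369859/8566394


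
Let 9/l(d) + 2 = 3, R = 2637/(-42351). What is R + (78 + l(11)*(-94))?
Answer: -10842735/14117 ≈ -768.06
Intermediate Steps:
R = -879/14117 (R = 2637*(-1/42351) = -879/14117 ≈ -0.062265)
l(d) = 9 (l(d) = 9/(-2 + 3) = 9/1 = 9*1 = 9)
R + (78 + l(11)*(-94)) = -879/14117 + (78 + 9*(-94)) = -879/14117 + (78 - 846) = -879/14117 - 768 = -10842735/14117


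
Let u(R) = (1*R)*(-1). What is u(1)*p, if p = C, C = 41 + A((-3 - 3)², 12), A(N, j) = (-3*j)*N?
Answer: 1255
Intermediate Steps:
u(R) = -R (u(R) = R*(-1) = -R)
A(N, j) = -3*N*j
C = -1255 (C = 41 - 3*(-3 - 3)²*12 = 41 - 3*(-6)²*12 = 41 - 3*36*12 = 41 - 1296 = -1255)
p = -1255
u(1)*p = -1*1*(-1255) = -1*(-1255) = 1255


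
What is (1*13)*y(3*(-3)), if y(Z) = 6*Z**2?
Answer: 6318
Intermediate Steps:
(1*13)*y(3*(-3)) = (1*13)*(6*(3*(-3))**2) = 13*(6*(-9)**2) = 13*(6*81) = 13*486 = 6318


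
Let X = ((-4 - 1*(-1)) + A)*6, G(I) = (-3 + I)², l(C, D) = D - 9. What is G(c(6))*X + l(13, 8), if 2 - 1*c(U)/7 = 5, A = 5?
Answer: 6911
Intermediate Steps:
l(C, D) = -9 + D
c(U) = -21 (c(U) = 14 - 7*5 = 14 - 35 = -21)
X = 12 (X = ((-4 - 1*(-1)) + 5)*6 = ((-4 + 1) + 5)*6 = (-3 + 5)*6 = 2*6 = 12)
G(c(6))*X + l(13, 8) = (-3 - 21)²*12 + (-9 + 8) = (-24)²*12 - 1 = 576*12 - 1 = 6912 - 1 = 6911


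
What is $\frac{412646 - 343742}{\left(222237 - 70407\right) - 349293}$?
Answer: $- \frac{22968}{65821} \approx -0.34895$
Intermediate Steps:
$\frac{412646 - 343742}{\left(222237 - 70407\right) - 349293} = \frac{68904}{151830 - 349293} = \frac{68904}{-197463} = 68904 \left(- \frac{1}{197463}\right) = - \frac{22968}{65821}$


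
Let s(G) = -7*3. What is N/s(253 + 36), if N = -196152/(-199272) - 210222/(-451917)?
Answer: -86333189/1250755617 ≈ -0.069025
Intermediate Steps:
N = 604332323/416918539 (N = -196152*(-1/199272) - 210222*(-1/451917) = 8173/8303 + 23358/50213 = 604332323/416918539 ≈ 1.4495)
s(G) = -21
N/s(253 + 36) = (604332323/416918539)/(-21) = (604332323/416918539)*(-1/21) = -86333189/1250755617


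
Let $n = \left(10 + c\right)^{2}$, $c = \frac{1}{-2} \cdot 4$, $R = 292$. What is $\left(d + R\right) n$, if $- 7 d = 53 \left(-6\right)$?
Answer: $\frac{151168}{7} \approx 21595.0$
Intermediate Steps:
$c = -2$ ($c = \left(- \frac{1}{2}\right) 4 = -2$)
$d = \frac{318}{7}$ ($d = - \frac{53 \left(-6\right)}{7} = \left(- \frac{1}{7}\right) \left(-318\right) = \frac{318}{7} \approx 45.429$)
$n = 64$ ($n = \left(10 - 2\right)^{2} = 8^{2} = 64$)
$\left(d + R\right) n = \left(\frac{318}{7} + 292\right) 64 = \frac{2362}{7} \cdot 64 = \frac{151168}{7}$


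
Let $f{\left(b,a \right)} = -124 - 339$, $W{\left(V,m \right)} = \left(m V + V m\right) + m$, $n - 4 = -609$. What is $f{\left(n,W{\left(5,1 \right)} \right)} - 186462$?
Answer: $-186925$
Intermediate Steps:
$n = -605$ ($n = 4 - 609 = -605$)
$W{\left(V,m \right)} = m + 2 V m$ ($W{\left(V,m \right)} = \left(V m + V m\right) + m = 2 V m + m = m + 2 V m$)
$f{\left(b,a \right)} = -463$
$f{\left(n,W{\left(5,1 \right)} \right)} - 186462 = -463 - 186462 = -186925$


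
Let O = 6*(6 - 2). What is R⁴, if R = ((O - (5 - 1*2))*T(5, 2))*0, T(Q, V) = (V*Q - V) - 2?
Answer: 0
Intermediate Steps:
T(Q, V) = -2 - V + Q*V (T(Q, V) = (Q*V - V) - 2 = (-V + Q*V) - 2 = -2 - V + Q*V)
O = 24 (O = 6*4 = 24)
R = 0 (R = ((24 - (5 - 1*2))*(-2 - 1*2 + 5*2))*0 = ((24 - (5 - 2))*(-2 - 2 + 10))*0 = ((24 - 1*3)*6)*0 = ((24 - 3)*6)*0 = (21*6)*0 = 126*0 = 0)
R⁴ = 0⁴ = 0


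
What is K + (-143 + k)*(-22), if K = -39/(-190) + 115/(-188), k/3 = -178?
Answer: 265999581/17860 ≈ 14894.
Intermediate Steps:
k = -534 (k = 3*(-178) = -534)
K = -7259/17860 (K = -39*(-1/190) + 115*(-1/188) = 39/190 - 115/188 = -7259/17860 ≈ -0.40644)
K + (-143 + k)*(-22) = -7259/17860 + (-143 - 534)*(-22) = -7259/17860 - 677*(-22) = -7259/17860 + 14894 = 265999581/17860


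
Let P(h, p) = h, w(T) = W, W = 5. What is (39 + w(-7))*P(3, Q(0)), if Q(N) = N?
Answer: 132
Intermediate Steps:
w(T) = 5
(39 + w(-7))*P(3, Q(0)) = (39 + 5)*3 = 44*3 = 132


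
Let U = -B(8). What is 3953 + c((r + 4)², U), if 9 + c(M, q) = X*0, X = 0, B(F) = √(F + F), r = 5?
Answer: 3944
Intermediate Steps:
B(F) = √2*√F (B(F) = √(2*F) = √2*√F)
U = -4 (U = -√2*√8 = -√2*2*√2 = -1*4 = -4)
c(M, q) = -9 (c(M, q) = -9 + 0*0 = -9 + 0 = -9)
3953 + c((r + 4)², U) = 3953 - 9 = 3944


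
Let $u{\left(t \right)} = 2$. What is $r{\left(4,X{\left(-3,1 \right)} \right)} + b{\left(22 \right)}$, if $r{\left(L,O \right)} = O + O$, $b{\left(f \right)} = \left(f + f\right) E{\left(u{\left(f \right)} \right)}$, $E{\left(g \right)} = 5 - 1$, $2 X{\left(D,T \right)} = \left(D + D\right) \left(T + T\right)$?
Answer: $164$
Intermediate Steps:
$X{\left(D,T \right)} = 2 D T$ ($X{\left(D,T \right)} = \frac{\left(D + D\right) \left(T + T\right)}{2} = \frac{2 D 2 T}{2} = \frac{4 D T}{2} = 2 D T$)
$E{\left(g \right)} = 4$ ($E{\left(g \right)} = 5 - 1 = 4$)
$b{\left(f \right)} = 8 f$ ($b{\left(f \right)} = \left(f + f\right) 4 = 2 f 4 = 8 f$)
$r{\left(L,O \right)} = 2 O$
$r{\left(4,X{\left(-3,1 \right)} \right)} + b{\left(22 \right)} = 2 \cdot 2 \left(-3\right) 1 + 8 \cdot 22 = 2 \left(-6\right) + 176 = -12 + 176 = 164$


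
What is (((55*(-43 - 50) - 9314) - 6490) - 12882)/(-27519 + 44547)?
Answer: -11267/5676 ≈ -1.9850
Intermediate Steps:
(((55*(-43 - 50) - 9314) - 6490) - 12882)/(-27519 + 44547) = (((55*(-93) - 9314) - 6490) - 12882)/17028 = (((-5115 - 9314) - 6490) - 12882)*(1/17028) = ((-14429 - 6490) - 12882)*(1/17028) = (-20919 - 12882)*(1/17028) = -33801*1/17028 = -11267/5676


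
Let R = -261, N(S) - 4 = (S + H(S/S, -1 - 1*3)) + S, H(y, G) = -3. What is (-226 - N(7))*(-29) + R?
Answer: 6728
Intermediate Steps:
N(S) = 1 + 2*S (N(S) = 4 + ((S - 3) + S) = 4 + ((-3 + S) + S) = 4 + (-3 + 2*S) = 1 + 2*S)
(-226 - N(7))*(-29) + R = (-226 - (1 + 2*7))*(-29) - 261 = (-226 - (1 + 14))*(-29) - 261 = (-226 - 1*15)*(-29) - 261 = (-226 - 15)*(-29) - 261 = -241*(-29) - 261 = 6989 - 261 = 6728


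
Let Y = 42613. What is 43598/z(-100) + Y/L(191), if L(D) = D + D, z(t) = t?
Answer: -1549142/4775 ≈ -324.43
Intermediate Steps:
L(D) = 2*D
43598/z(-100) + Y/L(191) = 43598/(-100) + 42613/((2*191)) = 43598*(-1/100) + 42613/382 = -21799/50 + 42613*(1/382) = -21799/50 + 42613/382 = -1549142/4775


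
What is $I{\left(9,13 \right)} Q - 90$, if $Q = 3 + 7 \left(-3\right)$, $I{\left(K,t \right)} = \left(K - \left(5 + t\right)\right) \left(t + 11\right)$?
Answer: $3798$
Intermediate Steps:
$I{\left(K,t \right)} = \left(11 + t\right) \left(-5 + K - t\right)$ ($I{\left(K,t \right)} = \left(-5 + K - t\right) \left(11 + t\right) = \left(11 + t\right) \left(-5 + K - t\right)$)
$Q = -18$ ($Q = 3 - 21 = -18$)
$I{\left(9,13 \right)} Q - 90 = \left(-55 - 13^{2} - 208 + 11 \cdot 9 + 9 \cdot 13\right) \left(-18\right) - 90 = \left(-55 - 169 - 208 + 99 + 117\right) \left(-18\right) - 90 = \left(-216\right) \left(-18\right) - 90 = 3888 - 90 = 3798$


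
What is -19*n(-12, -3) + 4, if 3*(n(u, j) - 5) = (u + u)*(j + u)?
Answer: -2371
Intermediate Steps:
n(u, j) = 5 + 2*u*(j + u)/3 (n(u, j) = 5 + ((u + u)*(j + u))/3 = 5 + ((2*u)*(j + u))/3 = 5 + (2*u*(j + u))/3 = 5 + 2*u*(j + u)/3)
-19*n(-12, -3) + 4 = -19*(5 + (2/3)*(-12)**2 + (2/3)*(-3)*(-12)) + 4 = -19*(5 + (2/3)*144 + 24) + 4 = -19*(5 + 96 + 24) + 4 = -19*125 + 4 = -2375 + 4 = -2371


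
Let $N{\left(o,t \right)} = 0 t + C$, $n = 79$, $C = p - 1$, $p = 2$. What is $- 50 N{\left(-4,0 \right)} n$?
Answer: $-3950$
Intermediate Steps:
$C = 1$ ($C = 2 - 1 = 1$)
$N{\left(o,t \right)} = 1$ ($N{\left(o,t \right)} = 0 t + 1 = 0 + 1 = 1$)
$- 50 N{\left(-4,0 \right)} n = \left(-50\right) 1 \cdot 79 = \left(-50\right) 79 = -3950$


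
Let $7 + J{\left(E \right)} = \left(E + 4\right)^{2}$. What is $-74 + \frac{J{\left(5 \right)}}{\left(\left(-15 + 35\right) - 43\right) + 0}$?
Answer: $- \frac{1776}{23} \approx -77.217$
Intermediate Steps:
$J{\left(E \right)} = -7 + \left(4 + E\right)^{2}$ ($J{\left(E \right)} = -7 + \left(E + 4\right)^{2} = -7 + \left(4 + E\right)^{2}$)
$-74 + \frac{J{\left(5 \right)}}{\left(\left(-15 + 35\right) - 43\right) + 0} = -74 + \frac{-7 + \left(4 + 5\right)^{2}}{\left(\left(-15 + 35\right) - 43\right) + 0} = -74 + \frac{-7 + 9^{2}}{\left(20 - 43\right) + 0} = -74 + \frac{-7 + 81}{-23 + 0} = -74 + \frac{1}{-23} \cdot 74 = -74 - \frac{74}{23} = - \frac{1776}{23}$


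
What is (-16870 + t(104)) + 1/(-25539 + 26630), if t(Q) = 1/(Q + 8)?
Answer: -2061377837/122192 ≈ -16870.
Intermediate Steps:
t(Q) = 1/(8 + Q)
(-16870 + t(104)) + 1/(-25539 + 26630) = (-16870 + 1/(8 + 104)) + 1/(-25539 + 26630) = (-16870 + 1/112) + 1/1091 = -1889439/112 + 1/1091 = -2061377837/122192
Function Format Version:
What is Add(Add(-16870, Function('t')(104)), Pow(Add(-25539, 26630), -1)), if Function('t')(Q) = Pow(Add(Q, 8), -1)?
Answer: Rational(-2061377837, 122192) ≈ -16870.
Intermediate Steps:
Function('t')(Q) = Pow(Add(8, Q), -1)
Add(Add(-16870, Function('t')(104)), Pow(Add(-25539, 26630), -1)) = Add(Add(-16870, Pow(Add(8, 104), -1)), Pow(Add(-25539, 26630), -1)) = Add(Add(-16870, Pow(112, -1)), Pow(1091, -1)) = Add(Add(-16870, Rational(1, 112)), Rational(1, 1091)) = Add(Rational(-1889439, 112), Rational(1, 1091)) = Rational(-2061377837, 122192)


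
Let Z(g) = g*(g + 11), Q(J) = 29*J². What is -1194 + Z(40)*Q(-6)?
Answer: 2128566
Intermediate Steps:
Z(g) = g*(11 + g)
-1194 + Z(40)*Q(-6) = -1194 + (40*(11 + 40))*(29*(-6)²) = -1194 + (40*51)*(29*36) = -1194 + 2040*1044 = -1194 + 2129760 = 2128566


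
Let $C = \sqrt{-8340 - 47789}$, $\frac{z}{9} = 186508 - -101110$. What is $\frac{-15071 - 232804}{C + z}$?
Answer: $- \frac{641639805750}{6700653283973} + \frac{9171375 i \sqrt{41}}{6700653283973} \approx -0.095758 + 8.7641 \cdot 10^{-6} i$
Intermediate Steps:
$z = 2588562$ ($z = 9 \left(186508 - -101110\right) = 9 \left(186508 + 101110\right) = 9 \cdot 287618 = 2588562$)
$C = 37 i \sqrt{41}$ ($C = \sqrt{-56129} = 37 i \sqrt{41} \approx 236.92 i$)
$\frac{-15071 - 232804}{C + z} = \frac{-15071 - 232804}{37 i \sqrt{41} + 2588562} = - \frac{247875}{2588562 + 37 i \sqrt{41}}$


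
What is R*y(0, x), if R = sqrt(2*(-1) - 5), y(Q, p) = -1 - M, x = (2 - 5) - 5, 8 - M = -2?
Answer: -11*I*sqrt(7) ≈ -29.103*I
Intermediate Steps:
M = 10 (M = 8 - 1*(-2) = 8 + 2 = 10)
x = -8 (x = -3 - 5 = -8)
y(Q, p) = -11 (y(Q, p) = -1 - 1*10 = -1 - 10 = -11)
R = I*sqrt(7) (R = sqrt(-2 - 5) = sqrt(-7) = I*sqrt(7) ≈ 2.6458*I)
R*y(0, x) = (I*sqrt(7))*(-11) = -11*I*sqrt(7)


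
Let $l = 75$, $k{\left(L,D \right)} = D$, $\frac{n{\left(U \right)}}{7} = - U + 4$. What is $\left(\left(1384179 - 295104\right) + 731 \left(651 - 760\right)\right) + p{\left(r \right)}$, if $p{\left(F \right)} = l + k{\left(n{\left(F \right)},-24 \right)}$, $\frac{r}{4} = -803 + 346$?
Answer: $1009447$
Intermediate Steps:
$n{\left(U \right)} = 28 - 7 U$ ($n{\left(U \right)} = 7 \left(- U + 4\right) = 7 \left(4 - U\right) = 28 - 7 U$)
$r = -1828$ ($r = 4 \left(-803 + 346\right) = 4 \left(-457\right) = -1828$)
$p{\left(F \right)} = 51$ ($p{\left(F \right)} = 75 - 24 = 51$)
$\left(\left(1384179 - 295104\right) + 731 \left(651 - 760\right)\right) + p{\left(r \right)} = \left(\left(1384179 - 295104\right) + 731 \left(651 - 760\right)\right) + 51 = \left(1089075 + 731 \left(-109\right)\right) + 51 = \left(1089075 - 79679\right) + 51 = 1009396 + 51 = 1009447$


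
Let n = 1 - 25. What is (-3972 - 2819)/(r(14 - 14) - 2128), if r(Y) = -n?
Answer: 6791/2104 ≈ 3.2277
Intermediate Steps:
n = -24
r(Y) = 24 (r(Y) = -1*(-24) = 24)
(-3972 - 2819)/(r(14 - 14) - 2128) = (-3972 - 2819)/(24 - 2128) = -6791/(-2104) = -6791*(-1/2104) = 6791/2104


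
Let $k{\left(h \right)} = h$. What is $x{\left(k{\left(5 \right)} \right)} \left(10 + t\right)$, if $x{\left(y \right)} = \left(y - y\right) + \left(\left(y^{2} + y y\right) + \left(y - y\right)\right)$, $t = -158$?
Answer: $-7400$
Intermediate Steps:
$x{\left(y \right)} = 2 y^{2}$ ($x{\left(y \right)} = 0 + \left(\left(y^{2} + y^{2}\right) + 0\right) = 0 + \left(2 y^{2} + 0\right) = 0 + 2 y^{2} = 2 y^{2}$)
$x{\left(k{\left(5 \right)} \right)} \left(10 + t\right) = 2 \cdot 5^{2} \left(10 - 158\right) = 2 \cdot 25 \left(-148\right) = 50 \left(-148\right) = -7400$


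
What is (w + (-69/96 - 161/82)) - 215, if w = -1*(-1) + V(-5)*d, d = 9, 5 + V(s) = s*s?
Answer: -48127/1312 ≈ -36.682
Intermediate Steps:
V(s) = -5 + s² (V(s) = -5 + s*s = -5 + s²)
w = 181 (w = -1*(-1) + (-5 + (-5)²)*9 = 1 + (-5 + 25)*9 = 1 + 20*9 = 1 + 180 = 181)
(w + (-69/96 - 161/82)) - 215 = (181 + (-69/96 - 161/82)) - 215 = (181 + (-69*1/96 - 161*1/82)) - 215 = (181 + (-23/32 - 161/82)) - 215 = (181 - 3519/1312) - 215 = 233953/1312 - 215 = -48127/1312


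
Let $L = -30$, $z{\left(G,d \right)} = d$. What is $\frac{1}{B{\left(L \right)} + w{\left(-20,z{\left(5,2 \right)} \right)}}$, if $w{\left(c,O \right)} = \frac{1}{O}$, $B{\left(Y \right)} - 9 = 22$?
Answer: $\frac{2}{63} \approx 0.031746$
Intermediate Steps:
$B{\left(Y \right)} = 31$ ($B{\left(Y \right)} = 9 + 22 = 31$)
$\frac{1}{B{\left(L \right)} + w{\left(-20,z{\left(5,2 \right)} \right)}} = \frac{1}{31 + \frac{1}{2}} = \frac{1}{\frac{63}{2}} = \frac{2}{63}$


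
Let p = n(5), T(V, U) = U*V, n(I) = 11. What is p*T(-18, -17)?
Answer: 3366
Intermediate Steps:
p = 11
p*T(-18, -17) = 11*(-17*(-18)) = 11*306 = 3366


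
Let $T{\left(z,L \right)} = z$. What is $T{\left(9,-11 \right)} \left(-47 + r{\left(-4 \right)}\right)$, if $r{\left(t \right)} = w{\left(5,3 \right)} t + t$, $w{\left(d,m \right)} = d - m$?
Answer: $-531$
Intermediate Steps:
$r{\left(t \right)} = 3 t$ ($r{\left(t \right)} = \left(5 - 3\right) t + t = 2 t + t = 3 t$)
$T{\left(9,-11 \right)} \left(-47 + r{\left(-4 \right)}\right) = 9 \left(-47 + 3 \left(-4\right)\right) = 9 \left(-47 - 12\right) = 9 \left(-59\right) = -531$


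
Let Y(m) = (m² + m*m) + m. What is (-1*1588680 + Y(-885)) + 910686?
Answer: 887571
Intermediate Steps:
Y(m) = m + 2*m² (Y(m) = (m² + m²) + m = 2*m² + m = m + 2*m²)
(-1*1588680 + Y(-885)) + 910686 = (-1*1588680 - 885*(1 + 2*(-885))) + 910686 = (-1588680 - 885*(1 - 1770)) + 910686 = (-1588680 - 885*(-1769)) + 910686 = (-1588680 + 1565565) + 910686 = -23115 + 910686 = 887571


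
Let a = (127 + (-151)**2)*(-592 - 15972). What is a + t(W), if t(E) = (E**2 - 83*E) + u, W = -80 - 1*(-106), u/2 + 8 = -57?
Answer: -379781004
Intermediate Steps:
u = -130 (u = -16 + 2*(-57) = -16 - 114 = -130)
W = 26 (W = -80 + 106 = 26)
a = -379779392 (a = (127 + 22801)*(-16564) = 22928*(-16564) = -379779392)
t(E) = -130 + E**2 - 83*E (t(E) = (E**2 - 83*E) - 130 = -130 + E**2 - 83*E)
a + t(W) = -379779392 + (-130 + 26**2 - 83*26) = -379779392 + (-130 + 676 - 2158) = -379779392 - 1612 = -379781004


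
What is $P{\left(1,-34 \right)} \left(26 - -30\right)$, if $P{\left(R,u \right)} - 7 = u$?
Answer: $-1512$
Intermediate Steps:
$P{\left(R,u \right)} = 7 + u$
$P{\left(1,-34 \right)} \left(26 - -30\right) = \left(7 - 34\right) \left(26 - -30\right) = - 27 \left(26 + 30\right) = \left(-27\right) 56 = -1512$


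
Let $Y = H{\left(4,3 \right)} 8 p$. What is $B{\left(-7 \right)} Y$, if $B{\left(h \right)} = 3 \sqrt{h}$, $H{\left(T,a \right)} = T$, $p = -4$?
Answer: $- 384 i \sqrt{7} \approx - 1016.0 i$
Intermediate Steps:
$Y = -128$ ($Y = 4 \cdot 8 \left(-4\right) = 32 \left(-4\right) = -128$)
$B{\left(-7 \right)} Y = 3 \sqrt{-7} \left(-128\right) = 3 i \sqrt{7} \left(-128\right) = - 384 i \sqrt{7}$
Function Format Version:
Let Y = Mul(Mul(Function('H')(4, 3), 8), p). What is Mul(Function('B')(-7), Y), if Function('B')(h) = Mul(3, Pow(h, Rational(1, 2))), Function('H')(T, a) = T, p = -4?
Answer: Mul(-384, I, Pow(7, Rational(1, 2))) ≈ Mul(-1016.0, I)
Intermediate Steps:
Y = -128 (Y = Mul(Mul(4, 8), -4) = Mul(32, -4) = -128)
Mul(Function('B')(-7), Y) = Mul(Mul(3, Pow(-7, Rational(1, 2))), -128) = Mul(Mul(3, Mul(I, Pow(7, Rational(1, 2)))), -128) = Mul(Mul(3, I, Pow(7, Rational(1, 2))), -128) = Mul(-384, I, Pow(7, Rational(1, 2)))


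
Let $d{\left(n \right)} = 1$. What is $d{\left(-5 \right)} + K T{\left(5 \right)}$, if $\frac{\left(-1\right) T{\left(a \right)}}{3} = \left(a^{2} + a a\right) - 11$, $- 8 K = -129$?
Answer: $- \frac{15085}{8} \approx -1885.6$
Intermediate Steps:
$K = \frac{129}{8}$ ($K = \left(- \frac{1}{8}\right) \left(-129\right) = \frac{129}{8} \approx 16.125$)
$T{\left(a \right)} = 33 - 6 a^{2}$ ($T{\left(a \right)} = - 3 \left(\left(a^{2} + a a\right) - 11\right) = - 3 \left(\left(a^{2} + a^{2}\right) - 11\right) = - 3 \left(2 a^{2} - 11\right) = - 3 \left(-11 + 2 a^{2}\right) = 33 - 6 a^{2}$)
$d{\left(-5 \right)} + K T{\left(5 \right)} = 1 + \frac{129 \left(33 - 6 \cdot 5^{2}\right)}{8} = 1 + \frac{129 \left(33 - 150\right)}{8} = 1 + \frac{129}{8} \left(-117\right) = 1 - \frac{15093}{8} = - \frac{15085}{8}$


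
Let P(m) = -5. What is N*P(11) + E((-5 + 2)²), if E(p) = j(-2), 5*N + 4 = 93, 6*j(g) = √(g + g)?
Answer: -89 + I/3 ≈ -89.0 + 0.33333*I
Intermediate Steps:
j(g) = √2*√g/6 (j(g) = √(g + g)/6 = √(2*g)/6 = (√2*√g)/6 = √2*√g/6)
N = 89/5 (N = -⅘ + (⅕)*93 = -⅘ + 93/5 = 89/5 ≈ 17.800)
E(p) = I/3 (E(p) = √2*√(-2)/6 = √2*(I*√2)/6 = I/3)
N*P(11) + E((-5 + 2)²) = (89/5)*(-5) + I/3 = -89 + I/3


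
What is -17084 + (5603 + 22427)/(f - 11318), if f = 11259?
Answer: -1035986/59 ≈ -17559.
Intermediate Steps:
-17084 + (5603 + 22427)/(f - 11318) = -17084 + (5603 + 22427)/(11259 - 11318) = -17084 + 28030/(-59) = -17084 + 28030*(-1/59) = -17084 - 28030/59 = -1035986/59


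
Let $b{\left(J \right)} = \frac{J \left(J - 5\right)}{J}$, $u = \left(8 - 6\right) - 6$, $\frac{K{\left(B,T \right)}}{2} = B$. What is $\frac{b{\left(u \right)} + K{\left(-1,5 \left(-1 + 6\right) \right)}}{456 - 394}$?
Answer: $- \frac{11}{62} \approx -0.17742$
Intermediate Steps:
$K{\left(B,T \right)} = 2 B$
$u = -4$ ($u = 2 - 6 = -4$)
$b{\left(J \right)} = -5 + J$ ($b{\left(J \right)} = \frac{J \left(-5 + J\right)}{J} = -5 + J$)
$\frac{b{\left(u \right)} + K{\left(-1,5 \left(-1 + 6\right) \right)}}{456 - 394} = \frac{\left(-5 - 4\right) + 2 \left(-1\right)}{456 - 394} = \frac{-9 - 2}{62} = \left(-11\right) \frac{1}{62} = - \frac{11}{62}$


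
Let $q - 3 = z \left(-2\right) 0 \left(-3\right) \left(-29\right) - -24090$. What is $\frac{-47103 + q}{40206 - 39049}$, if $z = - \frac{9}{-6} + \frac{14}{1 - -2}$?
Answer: $- \frac{1770}{89} \approx -19.888$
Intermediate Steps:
$z = \frac{37}{6}$ ($z = \left(-9\right) \left(- \frac{1}{6}\right) + \frac{14}{1 + 2} = \frac{3}{2} + \frac{14}{3} = \frac{37}{6} \approx 6.1667$)
$q = 24093$ ($q = 3 + \left(\frac{37 \left(-2\right) 0 \left(-3\right)}{6} \left(-29\right) - -24090\right) = 3 + \left(\frac{37 \cdot 0 \left(-3\right)}{6} \left(-29\right) + 24090\right) = 3 + \left(\frac{37}{6} \cdot 0 \left(-29\right) + 24090\right) = 3 + \left(0 \left(-29\right) + 24090\right) = 3 + \left(0 + 24090\right) = 3 + 24090 = 24093$)
$\frac{-47103 + q}{40206 - 39049} = \frac{-47103 + 24093}{40206 - 39049} = - \frac{23010}{1157} = \left(-23010\right) \frac{1}{1157} = - \frac{1770}{89}$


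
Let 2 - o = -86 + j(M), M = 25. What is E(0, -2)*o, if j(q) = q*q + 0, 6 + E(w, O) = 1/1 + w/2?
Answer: 2685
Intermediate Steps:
E(w, O) = -5 + w/2 (E(w, O) = -6 + (1/1 + w/2) = -6 + (1*1 + w*(1/2)) = -6 + (1 + w/2) = -5 + w/2)
j(q) = q**2 (j(q) = q**2 + 0 = q**2)
o = -537 (o = 2 - (-86 + 25**2) = 2 - (-86 + 625) = 2 - 1*539 = 2 - 539 = -537)
E(0, -2)*o = (-5 + (1/2)*0)*(-537) = (-5 + 0)*(-537) = -5*(-537) = 2685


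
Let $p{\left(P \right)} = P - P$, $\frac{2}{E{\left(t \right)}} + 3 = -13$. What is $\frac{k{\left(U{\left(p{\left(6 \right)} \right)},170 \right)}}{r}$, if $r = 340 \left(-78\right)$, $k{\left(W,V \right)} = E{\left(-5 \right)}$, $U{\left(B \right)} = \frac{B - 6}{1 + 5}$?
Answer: $\frac{1}{212160} \approx 4.7134 \cdot 10^{-6}$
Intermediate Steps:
$E{\left(t \right)} = - \frac{1}{8}$ ($E{\left(t \right)} = \frac{2}{-3 - 13} = \frac{2}{-16} = 2 \left(- \frac{1}{16}\right) = - \frac{1}{8}$)
$p{\left(P \right)} = 0$
$U{\left(B \right)} = -1 + \frac{B}{6}$ ($U{\left(B \right)} = \frac{-6 + B}{6} = \left(-6 + B\right) \frac{1}{6} = -1 + \frac{B}{6}$)
$k{\left(W,V \right)} = - \frac{1}{8}$
$r = -26520$
$\frac{k{\left(U{\left(p{\left(6 \right)} \right)},170 \right)}}{r} = - \frac{1}{8 \left(-26520\right)} = \left(- \frac{1}{8}\right) \left(- \frac{1}{26520}\right) = \frac{1}{212160}$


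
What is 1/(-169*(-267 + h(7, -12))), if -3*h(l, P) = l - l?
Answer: 1/45123 ≈ 2.2162e-5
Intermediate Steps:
h(l, P) = 0 (h(l, P) = -(l - l)/3 = -1/3*0 = 0)
1/(-169*(-267 + h(7, -12))) = 1/(-169*(-267 + 0)) = 1/(-169*(-267)) = 1/45123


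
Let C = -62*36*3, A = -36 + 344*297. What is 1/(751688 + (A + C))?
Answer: 1/847124 ≈ 1.1805e-6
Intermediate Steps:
A = 102132 (A = -36 + 102168 = 102132)
C = -6696 (C = -2232*3 = -6696)
1/(751688 + (A + C)) = 1/(751688 + (102132 - 6696)) = 1/(751688 + 95436) = 1/847124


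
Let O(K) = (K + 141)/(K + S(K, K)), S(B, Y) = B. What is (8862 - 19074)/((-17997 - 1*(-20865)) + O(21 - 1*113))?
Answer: -1879008/527663 ≈ -3.5610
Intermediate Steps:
O(K) = (141 + K)/(2*K) (O(K) = (K + 141)/(K + K) = (141 + K)/((2*K)) = (141 + K)*(1/(2*K)) = (141 + K)/(2*K))
(8862 - 19074)/((-17997 - 1*(-20865)) + O(21 - 1*113)) = (8862 - 19074)/((-17997 - 1*(-20865)) + (141 + (21 - 1*113))/(2*(21 - 1*113))) = -10212/((-17997 + 20865) + (141 + (21 - 113))/(2*(21 - 113))) = -10212/(2868 + (½)*(141 - 92)/(-92)) = -10212/(2868 + (½)*(-1/92)*49) = -10212/(2868 - 49/184) = -10212/527663/184 = -10212*184/527663 = -1879008/527663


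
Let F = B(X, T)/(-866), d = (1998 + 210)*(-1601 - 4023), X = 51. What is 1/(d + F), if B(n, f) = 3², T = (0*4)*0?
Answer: -866/10753807881 ≈ -8.0530e-8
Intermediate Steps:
T = 0 (T = 0*0 = 0)
B(n, f) = 9
d = -12417792 (d = 2208*(-5624) = -12417792)
F = -9/866 (F = 9/(-866) = 9*(-1/866) = -9/866 ≈ -0.010393)
1/(d + F) = 1/(-12417792 - 9/866) = 1/(-10753807881/866) = -866/10753807881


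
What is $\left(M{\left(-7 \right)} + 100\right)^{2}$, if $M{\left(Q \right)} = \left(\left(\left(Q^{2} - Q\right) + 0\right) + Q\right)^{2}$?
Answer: $6255001$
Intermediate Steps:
$M{\left(Q \right)} = Q^{4}$ ($M{\left(Q \right)} = \left(\left(Q^{2} - Q\right) + Q\right)^{2} = \left(Q^{2}\right)^{2} = Q^{4}$)
$\left(M{\left(-7 \right)} + 100\right)^{2} = \left(\left(-7\right)^{4} + 100\right)^{2} = \left(2401 + 100\right)^{2} = 2501^{2} = 6255001$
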